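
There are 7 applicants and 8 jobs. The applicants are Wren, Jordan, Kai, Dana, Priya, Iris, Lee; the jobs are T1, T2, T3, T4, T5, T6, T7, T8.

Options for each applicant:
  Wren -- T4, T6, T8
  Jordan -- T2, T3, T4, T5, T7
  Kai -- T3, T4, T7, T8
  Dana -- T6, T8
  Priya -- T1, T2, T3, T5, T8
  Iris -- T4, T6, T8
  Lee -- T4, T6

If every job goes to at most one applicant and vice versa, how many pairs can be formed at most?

6

For example, pair Wren–T4, Jordan–T7, Kai–T3, Dana–T8, Priya–T5, Iris–T6.
The set {Wren, Dana, Iris, Lee} has only 3 neighbours ({T4, T6, T8}), so by Hall's theorem at most 6 of the 7 applicants can be matched.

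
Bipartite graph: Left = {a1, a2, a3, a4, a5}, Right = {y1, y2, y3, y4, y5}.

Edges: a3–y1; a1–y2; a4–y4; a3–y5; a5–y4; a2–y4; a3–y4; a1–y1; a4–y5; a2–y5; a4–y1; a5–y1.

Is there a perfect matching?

The set {a2, a3, a4, a5} has only 3 neighbours ({y1, y4, y5}), so by Hall's theorem at most 4 of the 5 left vertices can be matched.
Hence no matching covers every left vertex.

No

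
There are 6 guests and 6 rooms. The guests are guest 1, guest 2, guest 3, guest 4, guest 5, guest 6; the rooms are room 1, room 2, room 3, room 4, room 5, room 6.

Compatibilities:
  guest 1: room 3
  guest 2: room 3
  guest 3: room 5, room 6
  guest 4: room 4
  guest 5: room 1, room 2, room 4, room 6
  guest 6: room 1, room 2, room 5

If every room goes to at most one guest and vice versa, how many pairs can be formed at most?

5

One maximum matching: guest 1→room 3, guest 3→room 6, guest 4→room 4, guest 5→room 1, guest 6→room 5.
The set {guest 1, guest 2} has only 1 neighbour ({room 3}), so by Hall's theorem at most 5 of the 6 guests can be matched.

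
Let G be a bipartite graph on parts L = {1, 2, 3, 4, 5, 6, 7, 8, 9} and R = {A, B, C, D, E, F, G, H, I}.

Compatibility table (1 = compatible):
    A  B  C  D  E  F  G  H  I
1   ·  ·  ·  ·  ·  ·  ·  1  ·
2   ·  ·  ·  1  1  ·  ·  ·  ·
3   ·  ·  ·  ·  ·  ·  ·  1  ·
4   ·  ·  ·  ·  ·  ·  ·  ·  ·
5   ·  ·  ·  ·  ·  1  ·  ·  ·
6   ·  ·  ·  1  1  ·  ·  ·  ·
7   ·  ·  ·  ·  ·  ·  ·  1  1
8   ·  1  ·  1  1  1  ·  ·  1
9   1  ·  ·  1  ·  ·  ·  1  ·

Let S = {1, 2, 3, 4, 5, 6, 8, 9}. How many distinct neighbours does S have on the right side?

7

The union of neighbours of {1, 2, 3, 4, 5, 6, 8, 9} is {A, B, D, E, F, H, I}, which has 7 elements.
Since |N(S)| = 7 < |S| = 8, Hall's condition fails for this subset.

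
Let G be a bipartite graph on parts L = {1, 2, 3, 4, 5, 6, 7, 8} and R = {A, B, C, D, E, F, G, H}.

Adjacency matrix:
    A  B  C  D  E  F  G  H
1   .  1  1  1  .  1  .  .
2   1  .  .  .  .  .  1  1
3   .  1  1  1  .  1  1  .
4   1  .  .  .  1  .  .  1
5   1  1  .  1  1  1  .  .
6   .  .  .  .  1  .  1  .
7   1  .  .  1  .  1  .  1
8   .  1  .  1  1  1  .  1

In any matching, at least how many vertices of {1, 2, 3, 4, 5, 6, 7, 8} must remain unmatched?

A valid assignment of size 8: 1-C, 2-H, 3-B, 4-A, 5-D, 6-G, 7-F, 8-E.
This saturates every left vertex, so 8 is the maximum.
That matches 8 of the 8, leaving 0 unmatched; no matching can do better.

0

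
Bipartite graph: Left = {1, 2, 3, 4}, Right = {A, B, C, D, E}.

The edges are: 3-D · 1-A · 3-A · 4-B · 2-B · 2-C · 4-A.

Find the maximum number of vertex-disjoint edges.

4

A valid assignment of size 4: 1-A, 2-C, 3-D, 4-B.
This saturates every left vertex, so 4 is the maximum.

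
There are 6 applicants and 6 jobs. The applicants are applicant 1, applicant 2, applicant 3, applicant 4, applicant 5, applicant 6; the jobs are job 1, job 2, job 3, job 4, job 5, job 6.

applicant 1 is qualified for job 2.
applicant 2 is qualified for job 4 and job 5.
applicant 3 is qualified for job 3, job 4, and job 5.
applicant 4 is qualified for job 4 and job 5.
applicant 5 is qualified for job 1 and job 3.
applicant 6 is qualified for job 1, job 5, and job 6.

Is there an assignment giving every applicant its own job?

A valid assignment of size 6: applicant 1-job 2, applicant 2-job 5, applicant 3-job 3, applicant 4-job 4, applicant 5-job 1, applicant 6-job 6.
All 6 applicants are covered.

Yes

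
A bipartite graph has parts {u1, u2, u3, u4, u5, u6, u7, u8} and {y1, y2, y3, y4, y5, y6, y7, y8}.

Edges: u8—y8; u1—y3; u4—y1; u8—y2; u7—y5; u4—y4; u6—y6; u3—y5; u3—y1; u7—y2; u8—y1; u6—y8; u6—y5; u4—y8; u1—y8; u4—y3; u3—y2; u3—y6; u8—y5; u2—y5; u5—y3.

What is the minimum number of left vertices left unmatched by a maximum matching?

1

For example, pair u1→y8, u2→y5, u3→y1, u4→y4, u5→y3, u6→y6, u7→y2.
The set {u1, u2, u3, u5, u6, u7, u8} has only 6 neighbours ({y1, y2, y3, y5, y6, y8}), so by Hall's theorem at most 7 of the 8 left vertices can be matched.
That matches 7 of the 8, leaving 1 unmatched; no matching can do better.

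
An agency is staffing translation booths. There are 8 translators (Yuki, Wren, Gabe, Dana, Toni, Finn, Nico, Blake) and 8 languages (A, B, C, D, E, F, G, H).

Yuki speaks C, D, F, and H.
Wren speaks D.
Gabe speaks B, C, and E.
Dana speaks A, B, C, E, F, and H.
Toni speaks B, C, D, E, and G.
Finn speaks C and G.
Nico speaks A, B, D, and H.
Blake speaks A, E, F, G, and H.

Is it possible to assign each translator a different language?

One maximum matching: Yuki→F, Wren→D, Gabe→B, Dana→A, Toni→E, Finn→C, Nico→H, Blake→G.
All 8 translators are covered.

Yes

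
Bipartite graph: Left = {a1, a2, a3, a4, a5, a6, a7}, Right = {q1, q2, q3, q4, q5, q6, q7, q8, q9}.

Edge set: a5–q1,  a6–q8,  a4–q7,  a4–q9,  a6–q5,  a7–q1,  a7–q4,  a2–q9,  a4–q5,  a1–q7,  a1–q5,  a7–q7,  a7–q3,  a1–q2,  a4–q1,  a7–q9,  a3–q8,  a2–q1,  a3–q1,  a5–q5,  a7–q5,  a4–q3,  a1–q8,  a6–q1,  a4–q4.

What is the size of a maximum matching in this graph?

One maximum matching: a1-q2, a2-q9, a3-q1, a4-q7, a5-q5, a6-q8, a7-q4.
All 7 left vertices are matched, so no larger matching exists.

7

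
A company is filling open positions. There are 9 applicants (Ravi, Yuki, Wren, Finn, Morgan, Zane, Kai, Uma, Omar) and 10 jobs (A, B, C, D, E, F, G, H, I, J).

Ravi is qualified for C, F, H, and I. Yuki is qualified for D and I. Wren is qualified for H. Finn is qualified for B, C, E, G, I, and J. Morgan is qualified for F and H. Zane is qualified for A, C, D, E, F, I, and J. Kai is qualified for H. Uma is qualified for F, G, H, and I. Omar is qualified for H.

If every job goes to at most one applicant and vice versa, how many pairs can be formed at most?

7

For example, pair Ravi→C, Yuki→D, Wren→H, Finn→J, Morgan→F, Zane→A, Uma→G.
The set {Wren, Kai, Omar} has only 1 neighbour ({H}), so by Hall's theorem at most 7 of the 9 applicants can be matched.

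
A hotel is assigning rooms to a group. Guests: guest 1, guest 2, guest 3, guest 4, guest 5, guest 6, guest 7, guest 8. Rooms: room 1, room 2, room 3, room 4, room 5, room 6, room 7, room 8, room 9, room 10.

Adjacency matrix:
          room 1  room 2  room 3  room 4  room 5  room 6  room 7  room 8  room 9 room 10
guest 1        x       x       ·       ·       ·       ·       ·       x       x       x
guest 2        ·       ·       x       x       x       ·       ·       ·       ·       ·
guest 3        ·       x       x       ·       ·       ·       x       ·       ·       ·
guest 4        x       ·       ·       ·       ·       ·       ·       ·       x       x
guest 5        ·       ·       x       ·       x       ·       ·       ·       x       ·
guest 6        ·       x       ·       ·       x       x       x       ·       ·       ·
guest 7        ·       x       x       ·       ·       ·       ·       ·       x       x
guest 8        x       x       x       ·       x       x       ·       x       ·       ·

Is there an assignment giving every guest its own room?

A valid assignment of size 8: guest 1-room 2, guest 2-room 4, guest 3-room 7, guest 4-room 10, guest 5-room 9, guest 6-room 5, guest 7-room 3, guest 8-room 8.
Every guest is matched, so this matching saturates all of them.

Yes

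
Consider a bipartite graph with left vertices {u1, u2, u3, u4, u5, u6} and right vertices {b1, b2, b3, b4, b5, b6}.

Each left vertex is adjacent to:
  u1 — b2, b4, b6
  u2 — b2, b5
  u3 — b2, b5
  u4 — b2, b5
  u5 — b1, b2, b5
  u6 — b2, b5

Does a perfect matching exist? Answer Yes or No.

The set {u2, u3, u4, u6} has only 2 neighbours ({b2, b5}), so by Hall's theorem at most 4 of the 6 left vertices can be matched.
Hence no matching covers every left vertex.

No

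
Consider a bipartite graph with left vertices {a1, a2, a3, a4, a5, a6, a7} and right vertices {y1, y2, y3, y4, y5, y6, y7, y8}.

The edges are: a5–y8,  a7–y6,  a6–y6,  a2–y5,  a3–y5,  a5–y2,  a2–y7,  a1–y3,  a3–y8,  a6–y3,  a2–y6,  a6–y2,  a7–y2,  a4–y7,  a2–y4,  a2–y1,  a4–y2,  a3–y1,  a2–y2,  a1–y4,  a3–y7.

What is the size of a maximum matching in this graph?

7

For example, pair a1-y4, a2-y6, a3-y1, a4-y7, a5-y8, a6-y3, a7-y2.
This saturates every left vertex, so 7 is the maximum.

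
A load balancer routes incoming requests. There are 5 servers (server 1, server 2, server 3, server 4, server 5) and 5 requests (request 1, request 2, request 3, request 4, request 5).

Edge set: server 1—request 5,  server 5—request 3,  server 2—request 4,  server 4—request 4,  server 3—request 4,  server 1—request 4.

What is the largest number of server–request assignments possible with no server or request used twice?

3

For example, pair server 1–request 5, server 2–request 4, server 5–request 3.
The set {server 2, server 3, server 4} has only 1 neighbour ({request 4}), so by Hall's theorem at most 3 of the 5 servers can be matched.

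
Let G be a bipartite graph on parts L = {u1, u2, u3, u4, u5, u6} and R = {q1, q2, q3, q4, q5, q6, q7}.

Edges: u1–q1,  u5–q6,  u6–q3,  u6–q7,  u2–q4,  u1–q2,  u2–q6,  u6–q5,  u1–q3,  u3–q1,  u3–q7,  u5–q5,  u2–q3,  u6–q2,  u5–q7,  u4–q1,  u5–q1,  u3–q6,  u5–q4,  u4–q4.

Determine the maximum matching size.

A valid assignment of size 6: u1→q3, u2→q4, u3→q7, u4→q1, u5→q6, u6→q2.
This saturates every left vertex, so 6 is the maximum.

6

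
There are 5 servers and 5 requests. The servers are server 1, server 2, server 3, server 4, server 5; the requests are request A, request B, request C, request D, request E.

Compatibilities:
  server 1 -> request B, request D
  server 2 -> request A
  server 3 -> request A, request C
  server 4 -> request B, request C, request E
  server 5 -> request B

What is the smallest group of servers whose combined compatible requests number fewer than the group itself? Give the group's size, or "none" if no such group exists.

none

A matching saturating every server exists, for instance server 1→request D, server 2→request A, server 3→request C, server 4→request E, server 5→request B.
By Hall's marriage theorem, this means |N(S)| ≥ |S| for every subset S, so no violating subset exists.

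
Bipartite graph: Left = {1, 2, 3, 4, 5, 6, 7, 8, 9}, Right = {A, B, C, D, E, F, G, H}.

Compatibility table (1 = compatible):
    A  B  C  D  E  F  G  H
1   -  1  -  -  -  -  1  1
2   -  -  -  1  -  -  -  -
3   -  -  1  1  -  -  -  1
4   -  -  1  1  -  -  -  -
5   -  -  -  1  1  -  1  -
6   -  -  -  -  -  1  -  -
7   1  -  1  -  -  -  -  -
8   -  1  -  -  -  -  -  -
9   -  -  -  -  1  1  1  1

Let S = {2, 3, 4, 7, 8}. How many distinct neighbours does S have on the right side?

5

The union of neighbours of {2, 3, 4, 7, 8} is {A, B, C, D, H}, which has 5 elements.
Since |N(S)| = 5 ≥ |S| = 5, Hall's condition holds for this subset.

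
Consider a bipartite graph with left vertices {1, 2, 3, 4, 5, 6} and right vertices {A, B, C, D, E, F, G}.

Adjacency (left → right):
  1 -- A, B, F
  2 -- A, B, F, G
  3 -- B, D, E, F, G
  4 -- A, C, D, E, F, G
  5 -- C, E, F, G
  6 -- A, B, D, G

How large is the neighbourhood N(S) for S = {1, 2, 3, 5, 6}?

7

The union of neighbours of {1, 2, 3, 5, 6} is {A, B, C, D, E, F, G}, which has 7 elements.
Since |N(S)| = 7 ≥ |S| = 5, Hall's condition holds for this subset.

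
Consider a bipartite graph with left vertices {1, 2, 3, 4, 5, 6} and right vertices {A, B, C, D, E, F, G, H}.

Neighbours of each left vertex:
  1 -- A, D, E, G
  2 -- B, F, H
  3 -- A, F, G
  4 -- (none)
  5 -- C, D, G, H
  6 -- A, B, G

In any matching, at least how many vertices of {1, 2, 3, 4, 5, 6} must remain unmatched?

1

For example, pair 1-E, 2-F, 3-G, 5-C, 6-B.
The set {4} has only 0 neighbours (∅), so by Hall's theorem at most 5 of the 6 left vertices can be matched.
That matches 5 of the 6, leaving 1 unmatched; no matching can do better.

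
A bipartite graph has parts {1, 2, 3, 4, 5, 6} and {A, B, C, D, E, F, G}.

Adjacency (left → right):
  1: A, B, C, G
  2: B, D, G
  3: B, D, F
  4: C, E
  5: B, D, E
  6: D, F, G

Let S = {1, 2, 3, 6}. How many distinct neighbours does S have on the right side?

The union of neighbours of {1, 2, 3, 6} is {A, B, C, D, F, G}, which has 6 elements.
Since |N(S)| = 6 ≥ |S| = 4, Hall's condition holds for this subset.

6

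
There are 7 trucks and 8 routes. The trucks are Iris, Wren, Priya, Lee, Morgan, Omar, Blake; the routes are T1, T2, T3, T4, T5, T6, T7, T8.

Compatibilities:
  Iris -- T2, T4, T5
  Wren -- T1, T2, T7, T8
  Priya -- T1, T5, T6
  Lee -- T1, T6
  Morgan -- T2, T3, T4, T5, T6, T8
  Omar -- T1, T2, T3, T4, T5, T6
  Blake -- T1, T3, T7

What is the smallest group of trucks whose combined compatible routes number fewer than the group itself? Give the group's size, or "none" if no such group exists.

none

A matching saturating every truck exists, for instance Iris→T2, Wren→T8, Priya→T6, Lee→T1, Morgan→T5, Omar→T4, Blake→T7.
By Hall's marriage theorem, this means |N(S)| ≥ |S| for every subset S, so no violating subset exists.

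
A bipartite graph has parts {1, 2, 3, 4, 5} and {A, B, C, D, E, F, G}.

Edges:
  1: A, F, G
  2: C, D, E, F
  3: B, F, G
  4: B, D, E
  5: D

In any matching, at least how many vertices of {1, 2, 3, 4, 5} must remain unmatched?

One maximum matching: 1-G, 2-E, 3-F, 4-B, 5-D.
This saturates every left vertex, so 5 is the maximum.
That matches 5 of the 5, leaving 0 unmatched; no matching can do better.

0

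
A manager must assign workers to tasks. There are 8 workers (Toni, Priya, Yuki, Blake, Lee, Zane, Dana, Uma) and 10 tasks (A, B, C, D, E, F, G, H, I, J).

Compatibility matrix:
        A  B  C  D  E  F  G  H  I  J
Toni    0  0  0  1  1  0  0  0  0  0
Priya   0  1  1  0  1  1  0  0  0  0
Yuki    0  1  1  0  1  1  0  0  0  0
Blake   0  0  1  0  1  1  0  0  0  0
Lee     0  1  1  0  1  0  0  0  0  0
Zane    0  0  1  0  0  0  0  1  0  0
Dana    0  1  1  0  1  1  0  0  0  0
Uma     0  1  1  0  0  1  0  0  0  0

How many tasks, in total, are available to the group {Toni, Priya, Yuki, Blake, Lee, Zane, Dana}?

6

The union of neighbours of {Toni, Priya, Yuki, Blake, Lee, Zane, Dana} is {B, C, D, E, F, H}, which has 6 elements.
Since |N(S)| = 6 < |S| = 7, Hall's condition fails for this subset.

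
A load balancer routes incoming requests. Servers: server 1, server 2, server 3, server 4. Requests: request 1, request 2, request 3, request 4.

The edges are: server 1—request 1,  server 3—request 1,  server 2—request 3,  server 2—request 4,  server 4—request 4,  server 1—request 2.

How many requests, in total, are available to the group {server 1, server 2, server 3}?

The union of neighbours of {server 1, server 2, server 3} is {request 1, request 2, request 3, request 4}, which has 4 elements.
Since |N(S)| = 4 ≥ |S| = 3, Hall's condition holds for this subset.

4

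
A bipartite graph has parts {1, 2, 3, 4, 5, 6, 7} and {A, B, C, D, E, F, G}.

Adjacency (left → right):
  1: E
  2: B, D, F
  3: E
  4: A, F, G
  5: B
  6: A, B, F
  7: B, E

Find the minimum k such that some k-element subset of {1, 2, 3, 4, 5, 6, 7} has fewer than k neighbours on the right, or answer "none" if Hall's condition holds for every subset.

2

Take S = {1, 3}. Its neighbourhood is {E}, so |N(S)| = 1 < |S| = 2.
No single vertex violates Hall's condition since each has at least one neighbour, so 2 is the minimum.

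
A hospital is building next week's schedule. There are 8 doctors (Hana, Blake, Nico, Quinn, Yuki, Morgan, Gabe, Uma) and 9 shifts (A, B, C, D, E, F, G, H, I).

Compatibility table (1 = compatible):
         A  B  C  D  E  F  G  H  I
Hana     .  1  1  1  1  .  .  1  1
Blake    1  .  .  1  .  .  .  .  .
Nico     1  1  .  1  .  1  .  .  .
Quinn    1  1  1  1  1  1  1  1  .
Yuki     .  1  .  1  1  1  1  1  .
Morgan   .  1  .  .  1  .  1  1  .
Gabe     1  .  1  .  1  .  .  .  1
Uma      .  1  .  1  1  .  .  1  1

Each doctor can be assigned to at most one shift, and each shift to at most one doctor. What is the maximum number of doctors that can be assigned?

8

A valid assignment of size 8: Hana–H, Blake–D, Nico–F, Quinn–A, Yuki–G, Morgan–B, Gabe–I, Uma–E.
This saturates every doctor, so 8 is the maximum.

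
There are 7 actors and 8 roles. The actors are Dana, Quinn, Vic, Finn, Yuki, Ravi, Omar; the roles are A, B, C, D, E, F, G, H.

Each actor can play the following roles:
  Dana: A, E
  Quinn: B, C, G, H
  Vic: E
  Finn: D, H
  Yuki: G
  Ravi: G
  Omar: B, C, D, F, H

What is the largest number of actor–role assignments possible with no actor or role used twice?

One maximum matching: Dana–A, Quinn–B, Vic–E, Finn–D, Yuki–G, Omar–H.
The set {Yuki, Ravi} has only 1 neighbour ({G}), so by Hall's theorem at most 6 of the 7 actors can be matched.

6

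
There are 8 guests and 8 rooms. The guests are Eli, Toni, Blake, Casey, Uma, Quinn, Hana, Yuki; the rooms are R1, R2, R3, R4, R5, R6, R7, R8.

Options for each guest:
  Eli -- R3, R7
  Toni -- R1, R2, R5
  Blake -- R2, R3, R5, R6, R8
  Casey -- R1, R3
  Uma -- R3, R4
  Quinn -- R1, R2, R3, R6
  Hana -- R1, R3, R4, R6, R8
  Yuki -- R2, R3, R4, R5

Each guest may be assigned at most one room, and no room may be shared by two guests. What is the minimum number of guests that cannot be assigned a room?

For example, pair Eli→R7, Toni→R5, Blake→R6, Casey→R1, Uma→R4, Quinn→R2, Hana→R8, Yuki→R3.
This saturates every guest, so 8 is the maximum.
That matches 8 of the 8, leaving 0 unmatched; no matching can do better.

0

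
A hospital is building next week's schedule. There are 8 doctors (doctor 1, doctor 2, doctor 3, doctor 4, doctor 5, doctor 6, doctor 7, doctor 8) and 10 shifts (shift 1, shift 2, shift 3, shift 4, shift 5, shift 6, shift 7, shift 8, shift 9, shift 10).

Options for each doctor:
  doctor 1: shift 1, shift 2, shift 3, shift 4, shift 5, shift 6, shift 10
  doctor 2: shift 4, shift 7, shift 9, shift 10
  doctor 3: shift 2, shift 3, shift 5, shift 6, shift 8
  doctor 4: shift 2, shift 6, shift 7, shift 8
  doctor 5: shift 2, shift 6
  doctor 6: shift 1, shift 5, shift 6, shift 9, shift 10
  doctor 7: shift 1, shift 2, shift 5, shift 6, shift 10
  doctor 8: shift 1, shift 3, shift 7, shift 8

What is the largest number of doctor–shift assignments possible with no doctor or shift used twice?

A valid assignment of size 8: doctor 1-shift 4, doctor 2-shift 10, doctor 3-shift 5, doctor 4-shift 7, doctor 5-shift 2, doctor 6-shift 1, doctor 7-shift 6, doctor 8-shift 8.
This saturates every doctor, so 8 is the maximum.

8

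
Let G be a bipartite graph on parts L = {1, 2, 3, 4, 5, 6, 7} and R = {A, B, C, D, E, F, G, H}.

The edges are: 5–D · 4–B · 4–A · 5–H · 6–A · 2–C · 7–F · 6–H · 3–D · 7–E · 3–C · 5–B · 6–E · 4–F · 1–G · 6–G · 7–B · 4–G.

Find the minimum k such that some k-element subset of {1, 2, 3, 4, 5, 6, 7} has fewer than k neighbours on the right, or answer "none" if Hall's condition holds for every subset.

none

A matching saturating every left vertex exists, for instance 1→G, 2→C, 3→D, 4→F, 5→H, 6→E, 7→B.
By Hall's marriage theorem, this means |N(S)| ≥ |S| for every subset S, so no violating subset exists.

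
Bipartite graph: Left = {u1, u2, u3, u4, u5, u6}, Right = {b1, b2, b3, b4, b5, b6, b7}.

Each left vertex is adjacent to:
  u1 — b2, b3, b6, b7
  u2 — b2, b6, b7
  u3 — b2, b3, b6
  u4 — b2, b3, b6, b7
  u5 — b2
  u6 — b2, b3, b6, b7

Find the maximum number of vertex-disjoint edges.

For example, pair u1→b7, u2→b2, u3→b6, u4→b3.
The set {u1, u2, u3, u4, u5, u6} has only 4 neighbours ({b2, b3, b6, b7}), so by Hall's theorem at most 4 of the 6 left vertices can be matched.

4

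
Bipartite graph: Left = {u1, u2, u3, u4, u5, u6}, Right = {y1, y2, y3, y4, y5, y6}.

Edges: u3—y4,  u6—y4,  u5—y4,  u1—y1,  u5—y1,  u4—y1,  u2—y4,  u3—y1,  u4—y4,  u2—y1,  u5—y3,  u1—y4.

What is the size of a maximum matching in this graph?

3

A valid assignment of size 3: u1→y4, u2→y1, u5→y3.
The set {u1, u2, u3, u4, u6} has only 2 neighbours ({y1, y4}), so by Hall's theorem at most 3 of the 6 left vertices can be matched.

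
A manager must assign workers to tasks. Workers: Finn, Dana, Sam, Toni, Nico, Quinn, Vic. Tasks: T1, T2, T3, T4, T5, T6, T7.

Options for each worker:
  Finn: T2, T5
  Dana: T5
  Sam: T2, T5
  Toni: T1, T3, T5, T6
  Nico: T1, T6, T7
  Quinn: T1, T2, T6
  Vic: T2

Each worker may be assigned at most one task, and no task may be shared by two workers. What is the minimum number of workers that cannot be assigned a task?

For example, pair Finn–T2, Dana–T5, Toni–T1, Nico–T7, Quinn–T6.
The set {Finn, Dana, Sam, Vic} has only 2 neighbours ({T2, T5}), so by Hall's theorem at most 5 of the 7 workers can be matched.
That matches 5 of the 7, leaving 2 unmatched; no matching can do better.

2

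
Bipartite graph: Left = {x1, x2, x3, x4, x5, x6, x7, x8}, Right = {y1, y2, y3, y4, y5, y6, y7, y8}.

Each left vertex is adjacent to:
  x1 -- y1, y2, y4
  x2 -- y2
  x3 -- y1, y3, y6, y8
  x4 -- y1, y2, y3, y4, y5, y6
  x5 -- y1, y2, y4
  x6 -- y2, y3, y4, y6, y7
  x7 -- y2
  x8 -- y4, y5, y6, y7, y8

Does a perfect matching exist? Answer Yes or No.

The set {x2, x7} has only 1 neighbour ({y2}), so by Hall's theorem at most 7 of the 8 left vertices can be matched.
Hence no matching covers every left vertex.

No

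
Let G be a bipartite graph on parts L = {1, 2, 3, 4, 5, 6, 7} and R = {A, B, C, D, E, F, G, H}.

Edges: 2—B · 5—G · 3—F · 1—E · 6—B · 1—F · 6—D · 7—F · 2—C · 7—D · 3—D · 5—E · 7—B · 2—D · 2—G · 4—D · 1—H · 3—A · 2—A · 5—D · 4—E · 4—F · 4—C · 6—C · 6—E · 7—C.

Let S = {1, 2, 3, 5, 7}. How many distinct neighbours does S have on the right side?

The union of neighbours of {1, 2, 3, 5, 7} is {A, B, C, D, E, F, G, H}, which has 8 elements.
Since |N(S)| = 8 ≥ |S| = 5, Hall's condition holds for this subset.

8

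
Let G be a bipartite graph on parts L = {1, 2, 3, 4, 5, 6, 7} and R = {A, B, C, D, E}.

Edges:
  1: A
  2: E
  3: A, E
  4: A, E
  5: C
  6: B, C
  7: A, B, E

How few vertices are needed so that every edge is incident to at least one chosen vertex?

The 4 edges 1–A, 2–E, 5–C, 6–B form a matching, so any vertex cover needs at least 4 vertices (one per matched edge).
Conversely {A, B, C, E} meets every edge and has exactly 4 vertices, so 4 is optimal.

4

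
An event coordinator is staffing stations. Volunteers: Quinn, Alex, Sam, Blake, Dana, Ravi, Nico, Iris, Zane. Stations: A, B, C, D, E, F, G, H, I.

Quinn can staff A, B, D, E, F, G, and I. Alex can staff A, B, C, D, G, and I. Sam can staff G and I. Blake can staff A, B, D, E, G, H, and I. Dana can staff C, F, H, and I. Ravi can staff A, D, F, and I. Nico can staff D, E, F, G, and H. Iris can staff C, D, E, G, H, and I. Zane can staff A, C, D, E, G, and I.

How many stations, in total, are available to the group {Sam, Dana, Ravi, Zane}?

The union of neighbours of {Sam, Dana, Ravi, Zane} is {A, C, D, E, F, G, H, I}, which has 8 elements.
Since |N(S)| = 8 ≥ |S| = 4, Hall's condition holds for this subset.

8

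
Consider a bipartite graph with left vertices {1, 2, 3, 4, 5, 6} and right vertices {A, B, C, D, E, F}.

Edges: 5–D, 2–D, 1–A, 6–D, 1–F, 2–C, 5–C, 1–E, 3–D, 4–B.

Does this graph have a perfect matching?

The set {2, 3, 5, 6} has only 2 neighbours ({C, D}), so by Hall's theorem at most 4 of the 6 left vertices can be matched.
Hence no matching covers every left vertex.

No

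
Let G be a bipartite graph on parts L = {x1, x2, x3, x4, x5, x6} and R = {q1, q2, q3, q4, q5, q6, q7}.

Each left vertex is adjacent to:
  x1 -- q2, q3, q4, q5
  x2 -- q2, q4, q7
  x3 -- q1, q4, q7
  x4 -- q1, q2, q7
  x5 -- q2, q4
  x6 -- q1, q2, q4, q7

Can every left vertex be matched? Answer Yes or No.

The set {x2, x3, x4, x5, x6} has only 4 neighbours ({q1, q2, q4, q7}), so by Hall's theorem at most 5 of the 6 left vertices can be matched.
Hence no matching covers every left vertex.

No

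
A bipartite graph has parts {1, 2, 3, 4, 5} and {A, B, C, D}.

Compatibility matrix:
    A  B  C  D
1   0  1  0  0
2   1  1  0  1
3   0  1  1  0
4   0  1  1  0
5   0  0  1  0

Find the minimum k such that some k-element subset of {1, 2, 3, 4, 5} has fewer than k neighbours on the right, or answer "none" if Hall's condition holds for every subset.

Take S = {1, 3, 4}. Its neighbourhood is {B, C}, so |N(S)| = 2 < |S| = 3.
Every subset of size less than 3 has at least as many neighbours as members, so 3 is the minimum.

3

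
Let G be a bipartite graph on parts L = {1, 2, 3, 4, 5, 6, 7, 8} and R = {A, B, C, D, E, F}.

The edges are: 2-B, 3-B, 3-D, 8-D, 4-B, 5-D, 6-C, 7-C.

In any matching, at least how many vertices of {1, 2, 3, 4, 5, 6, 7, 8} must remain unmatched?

A valid assignment of size 3: 2-B, 3-D, 6-C.
The set {1, 2, 3, 4, 5, 6, 7, 8} has only 3 neighbours ({B, C, D}), so by Hall's theorem at most 3 of the 8 left vertices can be matched.
That matches 3 of the 8, leaving 5 unmatched; no matching can do better.

5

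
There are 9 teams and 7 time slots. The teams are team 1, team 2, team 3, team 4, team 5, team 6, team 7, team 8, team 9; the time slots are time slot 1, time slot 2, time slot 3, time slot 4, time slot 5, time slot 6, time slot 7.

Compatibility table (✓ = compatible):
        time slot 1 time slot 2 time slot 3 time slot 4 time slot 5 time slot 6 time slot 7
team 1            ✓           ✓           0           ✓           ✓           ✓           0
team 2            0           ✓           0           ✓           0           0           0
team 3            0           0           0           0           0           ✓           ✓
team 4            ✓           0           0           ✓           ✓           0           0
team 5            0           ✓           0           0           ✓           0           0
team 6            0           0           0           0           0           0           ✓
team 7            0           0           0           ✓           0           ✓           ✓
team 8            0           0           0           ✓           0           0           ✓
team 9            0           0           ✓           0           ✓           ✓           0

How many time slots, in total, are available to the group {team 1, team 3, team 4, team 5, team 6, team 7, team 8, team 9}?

The union of neighbours of {team 1, team 3, team 4, team 5, team 6, team 7, team 8, team 9} is {time slot 1, time slot 2, time slot 3, time slot 4, time slot 5, time slot 6, time slot 7}, which has 7 elements.
Since |N(S)| = 7 < |S| = 8, Hall's condition fails for this subset.

7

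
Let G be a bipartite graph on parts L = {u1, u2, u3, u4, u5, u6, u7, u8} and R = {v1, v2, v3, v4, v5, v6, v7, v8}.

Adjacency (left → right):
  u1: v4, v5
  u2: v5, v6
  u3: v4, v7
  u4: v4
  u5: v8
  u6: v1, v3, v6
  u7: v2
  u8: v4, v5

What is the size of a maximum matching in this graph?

7

For example, pair u1-v5, u2-v6, u3-v7, u4-v4, u5-v8, u6-v1, u7-v2.
The set {u1, u4, u8} has only 2 neighbours ({v4, v5}), so by Hall's theorem at most 7 of the 8 left vertices can be matched.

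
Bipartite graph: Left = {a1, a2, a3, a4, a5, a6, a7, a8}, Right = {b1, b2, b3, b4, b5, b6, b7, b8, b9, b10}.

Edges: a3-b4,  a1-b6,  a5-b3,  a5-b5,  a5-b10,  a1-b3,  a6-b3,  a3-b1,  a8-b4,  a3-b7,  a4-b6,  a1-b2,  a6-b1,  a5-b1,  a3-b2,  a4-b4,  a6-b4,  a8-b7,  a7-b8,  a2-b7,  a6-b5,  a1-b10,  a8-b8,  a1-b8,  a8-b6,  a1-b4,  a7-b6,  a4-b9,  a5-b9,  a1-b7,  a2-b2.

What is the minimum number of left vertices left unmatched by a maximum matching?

A valid assignment of size 8: a1→b10, a2→b2, a3→b7, a4→b4, a5→b1, a6→b3, a7→b6, a8→b8.
This saturates every left vertex, so 8 is the maximum.
That matches 8 of the 8, leaving 0 unmatched; no matching can do better.

0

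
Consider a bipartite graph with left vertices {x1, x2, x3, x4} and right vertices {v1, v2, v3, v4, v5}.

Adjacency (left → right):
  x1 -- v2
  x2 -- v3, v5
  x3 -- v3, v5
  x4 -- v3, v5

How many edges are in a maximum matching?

One maximum matching: x1-v2, x2-v5, x3-v3.
The set {x2, x3, x4} has only 2 neighbours ({v3, v5}), so by Hall's theorem at most 3 of the 4 left vertices can be matched.

3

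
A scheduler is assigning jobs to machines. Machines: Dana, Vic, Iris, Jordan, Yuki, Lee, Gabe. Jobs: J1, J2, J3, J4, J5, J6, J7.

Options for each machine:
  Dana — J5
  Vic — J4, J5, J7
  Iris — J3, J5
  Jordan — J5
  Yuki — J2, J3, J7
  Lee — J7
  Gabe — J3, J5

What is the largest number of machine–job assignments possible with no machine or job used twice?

One maximum matching: Dana-J5, Vic-J4, Iris-J3, Yuki-J2, Lee-J7.
The set {Dana, Iris, Jordan, Gabe} has only 2 neighbours ({J3, J5}), so by Hall's theorem at most 5 of the 7 machines can be matched.

5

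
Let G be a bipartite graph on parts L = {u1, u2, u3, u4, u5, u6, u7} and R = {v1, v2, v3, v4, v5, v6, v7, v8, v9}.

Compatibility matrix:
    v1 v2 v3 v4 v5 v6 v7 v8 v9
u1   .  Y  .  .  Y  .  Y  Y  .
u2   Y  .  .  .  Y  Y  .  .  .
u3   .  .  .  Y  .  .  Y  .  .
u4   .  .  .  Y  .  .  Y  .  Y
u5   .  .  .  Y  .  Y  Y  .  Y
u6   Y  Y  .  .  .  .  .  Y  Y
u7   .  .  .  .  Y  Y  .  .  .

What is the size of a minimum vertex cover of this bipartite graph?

7

{u1, u2, u3, u4, u5, u6, u7} is a vertex cover of size 7: every edge has an endpoint in this set.
No smaller cover exists because u1–v2, u2–v5, u3–v4, u4–v9, u5–v7, u6–v1, u7–v6 is a matching of size 7, and a cover must include an endpoint of each of these disjoint edges (König's theorem).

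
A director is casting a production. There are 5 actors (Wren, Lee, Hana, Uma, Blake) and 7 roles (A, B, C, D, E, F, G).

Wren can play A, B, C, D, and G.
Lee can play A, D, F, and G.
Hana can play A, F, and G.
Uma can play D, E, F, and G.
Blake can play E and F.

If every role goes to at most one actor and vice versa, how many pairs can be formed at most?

5

One maximum matching: Wren-A, Lee-F, Hana-G, Uma-D, Blake-E.
All 5 actors are matched, so no larger matching exists.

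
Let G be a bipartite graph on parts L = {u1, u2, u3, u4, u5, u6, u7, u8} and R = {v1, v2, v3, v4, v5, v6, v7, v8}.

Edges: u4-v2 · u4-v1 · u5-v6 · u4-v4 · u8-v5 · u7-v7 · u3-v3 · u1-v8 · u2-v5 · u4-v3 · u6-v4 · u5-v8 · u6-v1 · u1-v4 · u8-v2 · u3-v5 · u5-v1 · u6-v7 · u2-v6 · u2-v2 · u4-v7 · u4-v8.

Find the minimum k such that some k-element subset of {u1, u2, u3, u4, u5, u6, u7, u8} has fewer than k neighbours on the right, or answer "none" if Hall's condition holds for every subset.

A matching saturating every left vertex exists, for instance u1→v8, u2→v6, u3→v5, u4→v3, u5→v1, u6→v4, u7→v7, u8→v2.
By Hall's marriage theorem, this means |N(S)| ≥ |S| for every subset S, so no violating subset exists.

none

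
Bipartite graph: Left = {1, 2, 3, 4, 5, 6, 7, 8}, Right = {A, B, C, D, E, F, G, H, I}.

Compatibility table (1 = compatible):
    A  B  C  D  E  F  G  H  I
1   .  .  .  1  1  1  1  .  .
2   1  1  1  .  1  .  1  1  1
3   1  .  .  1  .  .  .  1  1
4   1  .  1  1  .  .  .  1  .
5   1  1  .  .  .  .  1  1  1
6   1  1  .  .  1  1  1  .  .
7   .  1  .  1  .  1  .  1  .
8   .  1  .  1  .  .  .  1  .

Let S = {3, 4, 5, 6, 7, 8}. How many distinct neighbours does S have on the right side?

The union of neighbours of {3, 4, 5, 6, 7, 8} is {A, B, C, D, E, F, G, H, I}, which has 9 elements.
Since |N(S)| = 9 ≥ |S| = 6, Hall's condition holds for this subset.

9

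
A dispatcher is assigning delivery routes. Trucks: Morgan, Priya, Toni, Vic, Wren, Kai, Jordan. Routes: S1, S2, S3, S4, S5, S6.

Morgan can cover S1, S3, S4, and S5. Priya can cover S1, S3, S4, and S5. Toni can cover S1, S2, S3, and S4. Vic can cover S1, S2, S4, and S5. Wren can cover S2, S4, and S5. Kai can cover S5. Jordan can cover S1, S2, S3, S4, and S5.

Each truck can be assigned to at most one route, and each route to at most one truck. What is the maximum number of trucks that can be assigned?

For example, pair Morgan–S5, Priya–S1, Toni–S3, Vic–S4, Wren–S2.
The set {Morgan, Priya, Toni, Vic, Wren, Kai, Jordan} has only 5 neighbours ({S1, S2, S3, S4, S5}), so by Hall's theorem at most 5 of the 7 trucks can be matched.

5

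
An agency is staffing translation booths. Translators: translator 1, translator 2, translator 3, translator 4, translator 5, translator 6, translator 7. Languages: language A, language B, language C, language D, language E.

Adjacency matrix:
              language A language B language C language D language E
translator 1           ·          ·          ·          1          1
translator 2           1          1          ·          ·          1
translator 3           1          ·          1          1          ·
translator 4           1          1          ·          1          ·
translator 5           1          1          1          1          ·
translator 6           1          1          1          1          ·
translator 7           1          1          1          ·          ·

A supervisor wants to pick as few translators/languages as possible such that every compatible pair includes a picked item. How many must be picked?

5

The 5 edges translator 1–language E, translator 2–language A, translator 3–language C, translator 4–language B, translator 5–language D form a matching, so any vertex cover needs at least 5 vertices (one per matched edge).
Conversely {language A, language B, language C, language D, language E} meets every edge and has exactly 5 vertices, so 5 is optimal.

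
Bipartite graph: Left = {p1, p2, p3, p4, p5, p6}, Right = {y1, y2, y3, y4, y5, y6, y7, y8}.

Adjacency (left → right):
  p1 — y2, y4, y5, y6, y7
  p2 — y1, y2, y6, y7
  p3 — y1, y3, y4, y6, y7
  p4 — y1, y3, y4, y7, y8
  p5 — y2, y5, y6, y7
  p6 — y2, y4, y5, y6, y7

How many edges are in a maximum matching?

6

One maximum matching: p1-y4, p2-y1, p3-y6, p4-y3, p5-y2, p6-y7.
This saturates every left vertex, so 6 is the maximum.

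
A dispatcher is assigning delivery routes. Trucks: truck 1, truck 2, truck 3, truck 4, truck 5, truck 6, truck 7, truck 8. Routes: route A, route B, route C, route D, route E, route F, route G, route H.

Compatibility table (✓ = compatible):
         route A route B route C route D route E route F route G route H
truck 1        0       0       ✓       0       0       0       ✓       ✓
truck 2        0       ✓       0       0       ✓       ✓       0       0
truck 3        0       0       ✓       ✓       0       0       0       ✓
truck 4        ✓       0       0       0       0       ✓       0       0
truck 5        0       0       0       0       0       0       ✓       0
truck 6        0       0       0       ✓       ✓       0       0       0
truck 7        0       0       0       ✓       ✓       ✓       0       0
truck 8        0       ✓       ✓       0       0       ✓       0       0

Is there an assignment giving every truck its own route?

Yes

For example, pair truck 1→route C, truck 2→route E, truck 3→route H, truck 4→route A, truck 5→route G, truck 6→route D, truck 7→route F, truck 8→route B.
All 8 trucks are covered.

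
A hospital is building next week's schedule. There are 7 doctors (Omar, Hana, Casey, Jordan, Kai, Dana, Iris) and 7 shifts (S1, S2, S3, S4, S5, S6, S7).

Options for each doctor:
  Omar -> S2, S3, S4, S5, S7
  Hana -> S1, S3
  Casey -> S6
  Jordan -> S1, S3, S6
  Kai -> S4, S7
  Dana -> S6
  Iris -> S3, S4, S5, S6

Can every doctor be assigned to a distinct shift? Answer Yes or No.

No

The set {Casey, Dana} has only 1 neighbour ({S6}), so by Hall's theorem at most 6 of the 7 doctors can be matched.
Hence no matching covers every doctor.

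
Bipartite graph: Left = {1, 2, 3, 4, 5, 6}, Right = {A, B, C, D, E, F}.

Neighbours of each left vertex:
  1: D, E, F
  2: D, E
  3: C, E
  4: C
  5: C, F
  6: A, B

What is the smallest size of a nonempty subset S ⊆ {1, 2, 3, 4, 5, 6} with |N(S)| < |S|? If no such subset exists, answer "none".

Take S = {1, 2, 3, 4, 5}. Its neighbourhood is {C, D, E, F}, so |N(S)| = 4 < |S| = 5.
Every subset of size less than 5 has at least as many neighbours as members, so 5 is the minimum.

5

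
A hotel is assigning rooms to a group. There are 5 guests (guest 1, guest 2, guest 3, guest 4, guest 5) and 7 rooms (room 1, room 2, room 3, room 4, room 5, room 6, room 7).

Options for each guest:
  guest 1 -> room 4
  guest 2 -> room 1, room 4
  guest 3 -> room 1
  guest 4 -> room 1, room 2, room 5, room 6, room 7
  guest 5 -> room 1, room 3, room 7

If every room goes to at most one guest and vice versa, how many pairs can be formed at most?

4

For example, pair guest 1-room 4, guest 2-room 1, guest 4-room 5, guest 5-room 7.
The set {guest 1, guest 2, guest 3} has only 2 neighbours ({room 1, room 4}), so by Hall's theorem at most 4 of the 5 guests can be matched.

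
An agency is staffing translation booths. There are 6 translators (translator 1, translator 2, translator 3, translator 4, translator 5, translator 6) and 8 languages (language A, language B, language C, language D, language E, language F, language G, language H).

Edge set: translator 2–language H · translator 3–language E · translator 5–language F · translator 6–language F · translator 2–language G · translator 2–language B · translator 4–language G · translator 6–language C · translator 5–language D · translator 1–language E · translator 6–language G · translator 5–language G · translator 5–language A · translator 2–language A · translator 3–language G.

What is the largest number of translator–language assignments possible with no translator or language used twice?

5

A valid assignment of size 5: translator 1–language E, translator 2–language B, translator 3–language G, translator 5–language A, translator 6–language F.
The set {translator 1, translator 3, translator 4} has only 2 neighbours ({language E, language G}), so by Hall's theorem at most 5 of the 6 translators can be matched.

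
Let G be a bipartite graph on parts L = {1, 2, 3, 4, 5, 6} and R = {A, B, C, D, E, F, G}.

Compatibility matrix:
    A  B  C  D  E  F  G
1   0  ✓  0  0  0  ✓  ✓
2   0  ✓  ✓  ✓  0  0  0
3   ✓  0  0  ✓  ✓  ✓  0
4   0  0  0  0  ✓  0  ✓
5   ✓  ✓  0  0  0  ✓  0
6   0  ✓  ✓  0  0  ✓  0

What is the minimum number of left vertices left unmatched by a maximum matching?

A valid assignment of size 6: 1→G, 2→C, 3→D, 4→E, 5→F, 6→B.
All 6 left vertices are matched, so no larger matching exists.
That matches 6 of the 6, leaving 0 unmatched; no matching can do better.

0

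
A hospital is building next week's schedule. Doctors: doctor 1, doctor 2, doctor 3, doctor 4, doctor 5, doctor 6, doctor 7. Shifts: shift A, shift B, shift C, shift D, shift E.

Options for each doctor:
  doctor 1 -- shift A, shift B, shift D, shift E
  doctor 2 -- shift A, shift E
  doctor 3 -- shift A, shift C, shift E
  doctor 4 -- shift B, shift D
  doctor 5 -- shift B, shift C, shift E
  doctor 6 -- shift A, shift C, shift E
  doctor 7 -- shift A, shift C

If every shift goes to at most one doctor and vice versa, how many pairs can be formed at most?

5

For example, pair doctor 1-shift D, doctor 2-shift A, doctor 3-shift C, doctor 4-shift B, doctor 5-shift E.
The set {doctor 1, doctor 2, doctor 3, doctor 4, doctor 5, doctor 6, doctor 7} has only 5 neighbours ({shift A, shift B, shift C, shift D, shift E}), so by Hall's theorem at most 5 of the 7 doctors can be matched.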